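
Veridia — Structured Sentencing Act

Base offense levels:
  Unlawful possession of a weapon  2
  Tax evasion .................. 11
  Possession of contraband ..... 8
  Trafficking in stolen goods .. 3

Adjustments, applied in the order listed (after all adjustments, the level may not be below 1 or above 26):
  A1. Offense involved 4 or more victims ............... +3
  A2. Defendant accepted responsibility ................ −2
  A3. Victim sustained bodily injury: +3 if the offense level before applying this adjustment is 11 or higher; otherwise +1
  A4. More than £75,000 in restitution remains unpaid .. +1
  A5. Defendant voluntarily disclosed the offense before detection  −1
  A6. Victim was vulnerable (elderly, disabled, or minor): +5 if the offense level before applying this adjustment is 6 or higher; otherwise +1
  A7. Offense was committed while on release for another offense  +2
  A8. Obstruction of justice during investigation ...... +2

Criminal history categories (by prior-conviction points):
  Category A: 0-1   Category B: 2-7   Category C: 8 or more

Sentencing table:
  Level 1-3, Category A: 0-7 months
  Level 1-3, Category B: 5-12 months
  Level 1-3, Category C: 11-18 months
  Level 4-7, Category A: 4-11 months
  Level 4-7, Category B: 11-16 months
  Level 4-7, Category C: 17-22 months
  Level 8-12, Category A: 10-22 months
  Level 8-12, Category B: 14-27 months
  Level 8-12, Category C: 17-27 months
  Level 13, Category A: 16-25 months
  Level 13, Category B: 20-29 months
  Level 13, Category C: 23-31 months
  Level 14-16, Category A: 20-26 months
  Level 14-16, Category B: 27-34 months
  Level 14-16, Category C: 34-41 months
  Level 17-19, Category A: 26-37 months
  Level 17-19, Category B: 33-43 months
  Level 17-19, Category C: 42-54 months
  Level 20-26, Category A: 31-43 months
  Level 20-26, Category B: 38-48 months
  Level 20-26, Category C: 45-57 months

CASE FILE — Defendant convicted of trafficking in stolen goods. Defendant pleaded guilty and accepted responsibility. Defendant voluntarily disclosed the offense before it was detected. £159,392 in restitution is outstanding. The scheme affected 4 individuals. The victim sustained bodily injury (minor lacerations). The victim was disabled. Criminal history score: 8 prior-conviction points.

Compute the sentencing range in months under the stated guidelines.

Base offense level for trafficking in stolen goods: 3.
A1 applies: 3 + 3 = 6.
A2 applies: 6 − 2 = 4.
A3 applies (level before this adjustment is 4 < 11, so +1): 4 + 1 = 5.
A4 applies: 5 + 1 = 6.
A5 applies: 6 − 1 = 5.
A6 applies (level before this adjustment is 5 < 6, so +1): 5 + 1 = 6.
A7 does not apply.
Final offense level: 6.
Criminal history: 8 prior points → Category C (8+).
Level 6 falls in the 4-7 band.
Grid: Level 4-7 × Category C = 17-22 months.

17-22 months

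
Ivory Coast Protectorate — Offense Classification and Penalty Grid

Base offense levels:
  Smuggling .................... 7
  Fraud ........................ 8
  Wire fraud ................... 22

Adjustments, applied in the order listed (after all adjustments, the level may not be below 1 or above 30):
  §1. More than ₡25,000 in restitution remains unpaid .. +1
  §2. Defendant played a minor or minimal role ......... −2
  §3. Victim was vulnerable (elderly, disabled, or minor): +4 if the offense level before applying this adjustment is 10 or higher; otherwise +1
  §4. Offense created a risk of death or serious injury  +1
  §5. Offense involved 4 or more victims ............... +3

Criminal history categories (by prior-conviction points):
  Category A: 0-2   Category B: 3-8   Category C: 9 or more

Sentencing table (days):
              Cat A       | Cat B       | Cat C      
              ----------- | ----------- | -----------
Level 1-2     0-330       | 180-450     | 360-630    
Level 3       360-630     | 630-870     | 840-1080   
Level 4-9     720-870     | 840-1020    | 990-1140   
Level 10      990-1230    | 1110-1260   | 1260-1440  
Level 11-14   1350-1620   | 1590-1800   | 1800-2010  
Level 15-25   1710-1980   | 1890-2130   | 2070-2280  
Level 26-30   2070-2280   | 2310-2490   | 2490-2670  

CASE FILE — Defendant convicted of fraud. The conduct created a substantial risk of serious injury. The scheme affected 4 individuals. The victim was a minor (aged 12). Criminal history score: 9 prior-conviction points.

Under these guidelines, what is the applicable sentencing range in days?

Base offense level for fraud: 8.
§1 does not apply.
§3 applies (level before this adjustment is 8 < 10, so +1): 8 + 1 = 9.
§4 applies: 9 + 1 = 10.
§5 applies: 10 + 3 = 13.
Final offense level: 13.
Criminal history: 9 prior points → Category C (9+).
Level 13 falls in the 11-14 band.
Grid: Level 11-14 × Category C = 1800-2010 days.

1800-2010 days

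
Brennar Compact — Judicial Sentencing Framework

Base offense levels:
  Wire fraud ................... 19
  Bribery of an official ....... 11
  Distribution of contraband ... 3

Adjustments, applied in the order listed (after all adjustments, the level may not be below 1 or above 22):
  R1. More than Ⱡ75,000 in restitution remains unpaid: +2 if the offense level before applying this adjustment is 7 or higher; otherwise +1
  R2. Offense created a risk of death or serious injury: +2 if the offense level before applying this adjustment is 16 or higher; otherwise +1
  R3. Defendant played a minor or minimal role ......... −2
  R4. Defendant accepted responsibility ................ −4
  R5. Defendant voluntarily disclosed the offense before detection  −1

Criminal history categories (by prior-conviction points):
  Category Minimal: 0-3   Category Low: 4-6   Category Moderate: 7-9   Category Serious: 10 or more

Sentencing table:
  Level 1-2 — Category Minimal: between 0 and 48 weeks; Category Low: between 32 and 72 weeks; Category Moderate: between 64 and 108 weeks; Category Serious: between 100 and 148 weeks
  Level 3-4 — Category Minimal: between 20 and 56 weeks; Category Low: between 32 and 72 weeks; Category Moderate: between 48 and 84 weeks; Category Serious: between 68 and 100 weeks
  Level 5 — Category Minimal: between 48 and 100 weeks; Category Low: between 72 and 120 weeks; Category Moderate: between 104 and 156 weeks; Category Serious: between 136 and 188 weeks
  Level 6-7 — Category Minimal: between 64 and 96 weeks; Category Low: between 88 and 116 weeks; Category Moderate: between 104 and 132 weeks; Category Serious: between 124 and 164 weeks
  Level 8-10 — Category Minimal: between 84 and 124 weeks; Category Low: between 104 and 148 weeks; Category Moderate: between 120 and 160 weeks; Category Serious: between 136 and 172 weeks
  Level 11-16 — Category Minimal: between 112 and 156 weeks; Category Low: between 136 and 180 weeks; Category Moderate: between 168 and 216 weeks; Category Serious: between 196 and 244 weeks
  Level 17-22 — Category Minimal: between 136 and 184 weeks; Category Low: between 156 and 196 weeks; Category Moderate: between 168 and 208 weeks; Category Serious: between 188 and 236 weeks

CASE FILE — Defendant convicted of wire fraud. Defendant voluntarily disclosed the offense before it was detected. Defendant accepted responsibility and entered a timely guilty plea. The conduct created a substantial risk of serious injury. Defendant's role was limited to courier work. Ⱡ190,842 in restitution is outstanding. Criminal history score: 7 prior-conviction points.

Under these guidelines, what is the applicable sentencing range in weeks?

Base offense level for wire fraud: 19.
R1 applies (level before this adjustment is 19 ≥ 7, so +2): 19 + 2 = 21.
R2 applies (level before this adjustment is 21 ≥ 16, so +2): 21 + 2 = 23.
R3 applies: 23 − 2 = 21.
R4 applies: 21 − 4 = 17.
R5 applies: 17 − 1 = 16.
Final offense level: 16.
Criminal history: 7 prior points → Category Moderate (7-9).
Level 16 falls in the 11-16 band.
Grid: Level 11-16 × Category Moderate = 168-216 weeks.

168-216 weeks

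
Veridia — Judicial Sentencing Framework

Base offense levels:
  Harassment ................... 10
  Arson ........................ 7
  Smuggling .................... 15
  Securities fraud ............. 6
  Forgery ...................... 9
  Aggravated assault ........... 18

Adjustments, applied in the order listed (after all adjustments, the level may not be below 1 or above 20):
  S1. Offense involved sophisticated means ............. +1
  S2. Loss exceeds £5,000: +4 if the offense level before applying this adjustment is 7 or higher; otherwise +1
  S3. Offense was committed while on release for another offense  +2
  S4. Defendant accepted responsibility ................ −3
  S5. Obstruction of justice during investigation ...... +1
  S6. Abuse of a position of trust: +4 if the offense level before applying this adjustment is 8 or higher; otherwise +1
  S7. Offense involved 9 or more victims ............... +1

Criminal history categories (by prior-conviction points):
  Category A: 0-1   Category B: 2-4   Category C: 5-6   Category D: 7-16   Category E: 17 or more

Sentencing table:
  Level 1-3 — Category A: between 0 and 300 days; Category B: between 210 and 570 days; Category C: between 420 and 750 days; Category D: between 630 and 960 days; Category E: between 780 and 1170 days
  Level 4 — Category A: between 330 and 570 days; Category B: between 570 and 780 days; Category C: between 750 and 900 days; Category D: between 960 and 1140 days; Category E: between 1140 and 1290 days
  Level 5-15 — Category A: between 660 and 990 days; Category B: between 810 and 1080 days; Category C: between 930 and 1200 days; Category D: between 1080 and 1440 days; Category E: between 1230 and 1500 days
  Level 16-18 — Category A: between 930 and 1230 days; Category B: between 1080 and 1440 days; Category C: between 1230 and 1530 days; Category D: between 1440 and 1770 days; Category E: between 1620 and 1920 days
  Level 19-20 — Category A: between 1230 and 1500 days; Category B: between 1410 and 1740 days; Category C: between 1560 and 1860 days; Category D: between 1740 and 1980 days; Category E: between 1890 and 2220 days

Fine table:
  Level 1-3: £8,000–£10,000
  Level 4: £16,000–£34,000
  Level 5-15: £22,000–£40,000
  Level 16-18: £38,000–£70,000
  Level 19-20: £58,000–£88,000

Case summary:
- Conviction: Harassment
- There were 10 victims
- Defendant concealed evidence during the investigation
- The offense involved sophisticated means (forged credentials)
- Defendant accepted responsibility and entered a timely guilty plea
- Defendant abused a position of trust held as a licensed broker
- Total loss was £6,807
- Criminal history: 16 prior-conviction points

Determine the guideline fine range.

£38,000–£70,000

Base offense level for harassment: 10.
S1 applies: 10 + 1 = 11.
S2 applies (level before this adjustment is 11 ≥ 7, so +4): 11 + 4 = 15.
S3 does not apply.
S4 applies: 15 − 3 = 12.
S5 applies: 12 + 1 = 13.
S6 applies (level before this adjustment is 13 ≥ 8, so +4): 13 + 4 = 17.
S7 applies: 17 + 1 = 18.
Final offense level: 18.
Level 18 falls in the 16-18 band.
Fine table: Level 16-18 → £38,000–£70,000.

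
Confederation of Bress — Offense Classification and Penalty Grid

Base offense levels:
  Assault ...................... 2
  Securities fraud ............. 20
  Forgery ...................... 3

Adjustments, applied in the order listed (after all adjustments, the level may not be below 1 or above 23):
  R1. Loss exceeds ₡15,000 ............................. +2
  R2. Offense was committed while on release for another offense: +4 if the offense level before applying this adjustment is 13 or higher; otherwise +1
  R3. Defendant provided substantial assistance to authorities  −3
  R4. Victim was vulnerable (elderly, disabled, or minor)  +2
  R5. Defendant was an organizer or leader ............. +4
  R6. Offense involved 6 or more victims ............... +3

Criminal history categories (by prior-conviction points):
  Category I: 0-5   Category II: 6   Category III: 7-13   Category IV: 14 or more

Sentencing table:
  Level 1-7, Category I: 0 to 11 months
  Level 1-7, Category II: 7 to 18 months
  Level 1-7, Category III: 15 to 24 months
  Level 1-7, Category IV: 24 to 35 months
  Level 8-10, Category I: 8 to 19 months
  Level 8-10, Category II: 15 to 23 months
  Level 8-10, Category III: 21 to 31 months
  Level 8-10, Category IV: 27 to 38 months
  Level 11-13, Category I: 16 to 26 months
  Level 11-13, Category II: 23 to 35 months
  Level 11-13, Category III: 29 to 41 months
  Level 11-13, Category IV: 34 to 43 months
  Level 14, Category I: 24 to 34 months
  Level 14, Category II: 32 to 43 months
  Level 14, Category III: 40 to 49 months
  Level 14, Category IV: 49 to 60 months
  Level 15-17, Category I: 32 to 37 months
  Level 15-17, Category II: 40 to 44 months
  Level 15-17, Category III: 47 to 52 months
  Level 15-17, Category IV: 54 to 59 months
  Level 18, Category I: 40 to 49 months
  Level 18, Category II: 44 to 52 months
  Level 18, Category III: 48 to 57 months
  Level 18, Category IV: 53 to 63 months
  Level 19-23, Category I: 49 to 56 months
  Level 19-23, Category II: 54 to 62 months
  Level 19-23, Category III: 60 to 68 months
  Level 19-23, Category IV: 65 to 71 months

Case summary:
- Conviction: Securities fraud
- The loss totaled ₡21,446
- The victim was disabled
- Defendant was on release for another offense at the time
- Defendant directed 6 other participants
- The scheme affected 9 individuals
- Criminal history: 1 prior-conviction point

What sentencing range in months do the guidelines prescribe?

49-56 months

Base offense level for securities fraud: 20.
R1 applies: 20 + 2 = 22.
R2 applies (level before this adjustment is 22 ≥ 13, so +4): 22 + 4 = 26.
R3 does not apply.
R4 applies: 26 + 2 = 28.
R5 applies: 28 + 4 = 32.
R6 applies: 32 + 3 = 35.
Level 35 exceeds the maximum of 23; capped at 23.
Final offense level: 23.
Criminal history: 1 prior point → Category I (0-5).
Level 23 falls in the 19-23 band.
Grid: Level 19-23 × Category I = 49-56 months.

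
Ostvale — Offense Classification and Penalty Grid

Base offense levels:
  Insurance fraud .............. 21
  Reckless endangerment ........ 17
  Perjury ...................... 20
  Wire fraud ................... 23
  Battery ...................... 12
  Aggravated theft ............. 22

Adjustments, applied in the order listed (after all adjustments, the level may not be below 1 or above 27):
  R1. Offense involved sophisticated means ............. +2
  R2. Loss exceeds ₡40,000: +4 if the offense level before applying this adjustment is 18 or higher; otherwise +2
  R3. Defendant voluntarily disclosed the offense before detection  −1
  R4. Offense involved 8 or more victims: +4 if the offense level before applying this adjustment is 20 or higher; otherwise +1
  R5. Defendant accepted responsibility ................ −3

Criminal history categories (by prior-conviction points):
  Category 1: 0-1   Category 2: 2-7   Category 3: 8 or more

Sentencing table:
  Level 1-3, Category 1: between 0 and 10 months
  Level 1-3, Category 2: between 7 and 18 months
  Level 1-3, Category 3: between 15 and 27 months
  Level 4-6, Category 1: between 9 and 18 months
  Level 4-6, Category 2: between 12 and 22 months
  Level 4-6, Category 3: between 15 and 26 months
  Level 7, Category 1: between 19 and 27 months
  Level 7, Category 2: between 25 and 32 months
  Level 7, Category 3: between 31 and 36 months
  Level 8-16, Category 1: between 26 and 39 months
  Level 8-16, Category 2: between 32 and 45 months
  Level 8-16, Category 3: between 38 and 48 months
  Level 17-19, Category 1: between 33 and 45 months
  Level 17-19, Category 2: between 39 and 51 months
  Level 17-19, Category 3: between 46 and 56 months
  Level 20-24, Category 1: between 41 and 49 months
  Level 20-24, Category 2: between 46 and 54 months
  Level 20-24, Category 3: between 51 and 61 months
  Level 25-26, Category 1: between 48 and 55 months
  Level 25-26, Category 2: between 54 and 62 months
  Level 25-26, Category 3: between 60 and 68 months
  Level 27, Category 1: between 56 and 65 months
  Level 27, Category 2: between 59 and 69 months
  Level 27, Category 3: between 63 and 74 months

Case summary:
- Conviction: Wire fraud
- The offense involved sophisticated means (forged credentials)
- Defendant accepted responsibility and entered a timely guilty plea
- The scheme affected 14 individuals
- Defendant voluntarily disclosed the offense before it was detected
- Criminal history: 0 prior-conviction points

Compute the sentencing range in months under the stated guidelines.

Base offense level for wire fraud: 23.
R1 applies: 23 + 2 = 25.
R3 applies: 25 − 1 = 24.
R4 applies (level before this adjustment is 24 ≥ 20, so +4): 24 + 4 = 28.
R5 applies: 28 − 3 = 25.
Final offense level: 25.
Criminal history: 0 prior points → Category 1 (0-1).
Level 25 falls in the 25-26 band.
Grid: Level 25-26 × Category 1 = 48-55 months.

48-55 months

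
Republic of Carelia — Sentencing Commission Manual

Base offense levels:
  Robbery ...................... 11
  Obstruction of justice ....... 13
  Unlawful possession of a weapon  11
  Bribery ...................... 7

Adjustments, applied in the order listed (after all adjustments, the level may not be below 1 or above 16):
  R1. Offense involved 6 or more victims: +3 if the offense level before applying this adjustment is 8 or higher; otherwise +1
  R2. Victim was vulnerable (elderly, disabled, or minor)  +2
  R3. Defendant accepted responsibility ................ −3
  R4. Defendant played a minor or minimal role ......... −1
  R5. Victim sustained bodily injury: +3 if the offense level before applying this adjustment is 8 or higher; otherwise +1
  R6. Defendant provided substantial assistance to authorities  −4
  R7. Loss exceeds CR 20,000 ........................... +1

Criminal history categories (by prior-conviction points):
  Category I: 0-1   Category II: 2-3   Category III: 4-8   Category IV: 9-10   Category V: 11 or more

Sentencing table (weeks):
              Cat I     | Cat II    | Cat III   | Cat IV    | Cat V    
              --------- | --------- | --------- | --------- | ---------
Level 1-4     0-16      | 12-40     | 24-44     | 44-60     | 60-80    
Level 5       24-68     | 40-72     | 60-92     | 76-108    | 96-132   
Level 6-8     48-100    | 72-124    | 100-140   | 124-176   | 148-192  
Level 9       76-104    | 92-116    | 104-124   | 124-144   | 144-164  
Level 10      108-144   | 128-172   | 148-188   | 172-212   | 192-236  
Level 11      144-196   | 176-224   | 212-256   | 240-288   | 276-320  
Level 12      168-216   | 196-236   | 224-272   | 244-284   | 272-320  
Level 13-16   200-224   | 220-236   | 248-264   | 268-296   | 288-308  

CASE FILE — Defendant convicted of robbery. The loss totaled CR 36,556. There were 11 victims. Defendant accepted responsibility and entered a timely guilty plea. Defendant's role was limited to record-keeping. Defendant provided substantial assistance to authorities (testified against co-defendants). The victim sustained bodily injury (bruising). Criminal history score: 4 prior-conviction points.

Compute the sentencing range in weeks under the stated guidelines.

148-188 weeks

Base offense level for robbery: 11.
R1 applies (level before this adjustment is 11 ≥ 8, so +3): 11 + 3 = 14.
R2 does not apply.
R3 applies: 14 − 3 = 11.
R4 applies: 11 − 1 = 10.
R5 applies (level before this adjustment is 10 ≥ 8, so +3): 10 + 3 = 13.
R6 applies: 13 − 4 = 9.
R7 applies: 9 + 1 = 10.
Final offense level: 10.
Criminal history: 4 prior points → Category III (4-8).
Level 10 falls in the 10 band.
Grid: Level 10 × Category III = 148-188 weeks.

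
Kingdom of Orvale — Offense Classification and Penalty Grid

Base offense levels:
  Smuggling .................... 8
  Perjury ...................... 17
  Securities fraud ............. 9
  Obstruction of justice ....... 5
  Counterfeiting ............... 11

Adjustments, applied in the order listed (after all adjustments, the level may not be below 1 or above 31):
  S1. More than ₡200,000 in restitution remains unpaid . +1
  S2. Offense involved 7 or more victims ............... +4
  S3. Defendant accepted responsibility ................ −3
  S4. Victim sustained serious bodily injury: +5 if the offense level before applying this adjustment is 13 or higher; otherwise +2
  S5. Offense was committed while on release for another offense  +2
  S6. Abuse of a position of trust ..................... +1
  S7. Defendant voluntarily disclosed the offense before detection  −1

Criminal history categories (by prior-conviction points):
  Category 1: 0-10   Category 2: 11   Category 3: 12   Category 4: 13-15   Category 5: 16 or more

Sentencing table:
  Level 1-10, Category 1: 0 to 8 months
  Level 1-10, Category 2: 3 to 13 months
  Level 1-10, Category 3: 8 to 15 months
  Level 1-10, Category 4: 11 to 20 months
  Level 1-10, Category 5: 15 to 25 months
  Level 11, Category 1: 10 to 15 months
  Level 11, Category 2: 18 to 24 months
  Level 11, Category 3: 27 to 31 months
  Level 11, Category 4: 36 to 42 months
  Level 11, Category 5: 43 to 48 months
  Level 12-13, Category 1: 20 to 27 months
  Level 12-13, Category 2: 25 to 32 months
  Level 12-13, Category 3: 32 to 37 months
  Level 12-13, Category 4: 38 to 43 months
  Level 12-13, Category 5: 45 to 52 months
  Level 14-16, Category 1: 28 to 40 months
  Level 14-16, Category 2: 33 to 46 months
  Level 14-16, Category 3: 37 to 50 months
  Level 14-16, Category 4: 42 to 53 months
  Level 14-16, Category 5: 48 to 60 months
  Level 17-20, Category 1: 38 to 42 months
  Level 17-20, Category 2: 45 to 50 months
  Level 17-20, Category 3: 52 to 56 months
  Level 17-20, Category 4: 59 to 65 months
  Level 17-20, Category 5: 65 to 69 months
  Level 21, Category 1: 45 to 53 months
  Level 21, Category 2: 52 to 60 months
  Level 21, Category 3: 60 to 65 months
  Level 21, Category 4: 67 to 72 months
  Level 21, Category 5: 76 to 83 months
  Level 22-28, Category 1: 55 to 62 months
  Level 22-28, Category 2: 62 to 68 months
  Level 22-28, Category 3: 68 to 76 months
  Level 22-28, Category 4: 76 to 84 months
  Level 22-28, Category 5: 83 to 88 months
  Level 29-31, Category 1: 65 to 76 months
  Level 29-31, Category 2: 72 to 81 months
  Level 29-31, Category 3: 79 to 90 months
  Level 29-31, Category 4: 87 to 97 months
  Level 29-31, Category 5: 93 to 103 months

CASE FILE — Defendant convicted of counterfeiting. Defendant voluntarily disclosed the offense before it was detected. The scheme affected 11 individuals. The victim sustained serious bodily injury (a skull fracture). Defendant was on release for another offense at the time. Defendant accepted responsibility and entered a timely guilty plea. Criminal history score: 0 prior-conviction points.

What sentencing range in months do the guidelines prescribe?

Base offense level for counterfeiting: 11.
S2 applies: 11 + 4 = 15.
S3 applies: 15 − 3 = 12.
S4 applies (level before this adjustment is 12 < 13, so +2): 12 + 2 = 14.
S5 applies: 14 + 2 = 16.
S7 applies: 16 − 1 = 15.
Final offense level: 15.
Criminal history: 0 prior points → Category 1 (0-10).
Level 15 falls in the 14-16 band.
Grid: Level 14-16 × Category 1 = 28-40 months.

28-40 months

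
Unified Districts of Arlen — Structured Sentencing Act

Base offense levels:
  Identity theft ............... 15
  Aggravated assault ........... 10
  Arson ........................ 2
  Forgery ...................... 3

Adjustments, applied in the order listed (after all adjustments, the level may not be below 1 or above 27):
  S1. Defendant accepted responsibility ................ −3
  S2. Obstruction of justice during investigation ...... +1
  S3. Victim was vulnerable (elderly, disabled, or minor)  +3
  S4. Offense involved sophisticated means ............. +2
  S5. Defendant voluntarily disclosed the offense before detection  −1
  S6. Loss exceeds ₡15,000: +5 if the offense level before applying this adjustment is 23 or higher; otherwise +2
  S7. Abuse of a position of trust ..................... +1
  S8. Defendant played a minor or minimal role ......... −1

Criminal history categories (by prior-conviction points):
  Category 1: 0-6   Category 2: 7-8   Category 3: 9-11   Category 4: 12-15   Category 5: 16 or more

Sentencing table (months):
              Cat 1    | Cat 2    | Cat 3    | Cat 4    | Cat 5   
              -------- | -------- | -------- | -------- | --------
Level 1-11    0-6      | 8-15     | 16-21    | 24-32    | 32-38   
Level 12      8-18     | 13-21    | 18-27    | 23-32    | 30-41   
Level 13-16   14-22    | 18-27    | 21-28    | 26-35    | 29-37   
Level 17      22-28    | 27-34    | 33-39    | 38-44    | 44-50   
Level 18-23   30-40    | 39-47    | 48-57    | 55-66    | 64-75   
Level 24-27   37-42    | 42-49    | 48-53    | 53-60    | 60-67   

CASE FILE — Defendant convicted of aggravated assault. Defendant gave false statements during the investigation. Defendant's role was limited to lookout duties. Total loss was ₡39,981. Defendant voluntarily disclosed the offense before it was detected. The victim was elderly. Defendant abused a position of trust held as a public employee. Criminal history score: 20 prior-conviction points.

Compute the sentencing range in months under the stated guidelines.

Base offense level for aggravated assault: 10.
S1 does not apply.
S2 applies: 10 + 1 = 11.
S3 applies: 11 + 3 = 14.
S5 applies: 14 − 1 = 13.
S6 applies (level before this adjustment is 13 < 23, so +2): 13 + 2 = 15.
S7 applies: 15 + 1 = 16.
S8 applies: 16 − 1 = 15.
Final offense level: 15.
Criminal history: 20 prior points → Category 5 (16+).
Level 15 falls in the 13-16 band.
Grid: Level 13-16 × Category 5 = 29-37 months.

29-37 months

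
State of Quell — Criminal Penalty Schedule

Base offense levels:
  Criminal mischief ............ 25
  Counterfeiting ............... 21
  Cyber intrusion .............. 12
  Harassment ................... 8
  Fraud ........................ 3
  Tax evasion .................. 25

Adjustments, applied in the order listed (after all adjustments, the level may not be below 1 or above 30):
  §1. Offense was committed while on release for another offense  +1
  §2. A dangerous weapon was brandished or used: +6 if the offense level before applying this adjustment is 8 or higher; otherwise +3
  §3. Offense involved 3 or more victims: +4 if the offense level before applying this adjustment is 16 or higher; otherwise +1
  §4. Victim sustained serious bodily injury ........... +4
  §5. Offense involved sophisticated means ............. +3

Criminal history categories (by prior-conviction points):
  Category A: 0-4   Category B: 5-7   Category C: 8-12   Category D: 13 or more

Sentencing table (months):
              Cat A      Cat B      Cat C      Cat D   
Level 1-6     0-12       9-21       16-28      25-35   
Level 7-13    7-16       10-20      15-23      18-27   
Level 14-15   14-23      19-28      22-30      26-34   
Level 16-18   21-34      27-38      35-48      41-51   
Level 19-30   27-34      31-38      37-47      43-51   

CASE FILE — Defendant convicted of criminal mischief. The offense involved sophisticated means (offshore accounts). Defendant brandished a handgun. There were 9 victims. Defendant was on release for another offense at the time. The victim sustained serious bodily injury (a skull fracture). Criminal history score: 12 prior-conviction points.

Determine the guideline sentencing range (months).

37-47 months

Base offense level for criminal mischief: 25.
§1 applies: 25 + 1 = 26.
§2 applies (level before this adjustment is 26 ≥ 8, so +6): 26 + 6 = 32.
§3 applies (level before this adjustment is 32 ≥ 16, so +4): 32 + 4 = 36.
§4 applies: 36 + 4 = 40.
§5 applies: 40 + 3 = 43.
Level 43 exceeds the maximum of 30; capped at 30.
Final offense level: 30.
Criminal history: 12 prior points → Category C (8-12).
Level 30 falls in the 19-30 band.
Grid: Level 19-30 × Category C = 37-47 months.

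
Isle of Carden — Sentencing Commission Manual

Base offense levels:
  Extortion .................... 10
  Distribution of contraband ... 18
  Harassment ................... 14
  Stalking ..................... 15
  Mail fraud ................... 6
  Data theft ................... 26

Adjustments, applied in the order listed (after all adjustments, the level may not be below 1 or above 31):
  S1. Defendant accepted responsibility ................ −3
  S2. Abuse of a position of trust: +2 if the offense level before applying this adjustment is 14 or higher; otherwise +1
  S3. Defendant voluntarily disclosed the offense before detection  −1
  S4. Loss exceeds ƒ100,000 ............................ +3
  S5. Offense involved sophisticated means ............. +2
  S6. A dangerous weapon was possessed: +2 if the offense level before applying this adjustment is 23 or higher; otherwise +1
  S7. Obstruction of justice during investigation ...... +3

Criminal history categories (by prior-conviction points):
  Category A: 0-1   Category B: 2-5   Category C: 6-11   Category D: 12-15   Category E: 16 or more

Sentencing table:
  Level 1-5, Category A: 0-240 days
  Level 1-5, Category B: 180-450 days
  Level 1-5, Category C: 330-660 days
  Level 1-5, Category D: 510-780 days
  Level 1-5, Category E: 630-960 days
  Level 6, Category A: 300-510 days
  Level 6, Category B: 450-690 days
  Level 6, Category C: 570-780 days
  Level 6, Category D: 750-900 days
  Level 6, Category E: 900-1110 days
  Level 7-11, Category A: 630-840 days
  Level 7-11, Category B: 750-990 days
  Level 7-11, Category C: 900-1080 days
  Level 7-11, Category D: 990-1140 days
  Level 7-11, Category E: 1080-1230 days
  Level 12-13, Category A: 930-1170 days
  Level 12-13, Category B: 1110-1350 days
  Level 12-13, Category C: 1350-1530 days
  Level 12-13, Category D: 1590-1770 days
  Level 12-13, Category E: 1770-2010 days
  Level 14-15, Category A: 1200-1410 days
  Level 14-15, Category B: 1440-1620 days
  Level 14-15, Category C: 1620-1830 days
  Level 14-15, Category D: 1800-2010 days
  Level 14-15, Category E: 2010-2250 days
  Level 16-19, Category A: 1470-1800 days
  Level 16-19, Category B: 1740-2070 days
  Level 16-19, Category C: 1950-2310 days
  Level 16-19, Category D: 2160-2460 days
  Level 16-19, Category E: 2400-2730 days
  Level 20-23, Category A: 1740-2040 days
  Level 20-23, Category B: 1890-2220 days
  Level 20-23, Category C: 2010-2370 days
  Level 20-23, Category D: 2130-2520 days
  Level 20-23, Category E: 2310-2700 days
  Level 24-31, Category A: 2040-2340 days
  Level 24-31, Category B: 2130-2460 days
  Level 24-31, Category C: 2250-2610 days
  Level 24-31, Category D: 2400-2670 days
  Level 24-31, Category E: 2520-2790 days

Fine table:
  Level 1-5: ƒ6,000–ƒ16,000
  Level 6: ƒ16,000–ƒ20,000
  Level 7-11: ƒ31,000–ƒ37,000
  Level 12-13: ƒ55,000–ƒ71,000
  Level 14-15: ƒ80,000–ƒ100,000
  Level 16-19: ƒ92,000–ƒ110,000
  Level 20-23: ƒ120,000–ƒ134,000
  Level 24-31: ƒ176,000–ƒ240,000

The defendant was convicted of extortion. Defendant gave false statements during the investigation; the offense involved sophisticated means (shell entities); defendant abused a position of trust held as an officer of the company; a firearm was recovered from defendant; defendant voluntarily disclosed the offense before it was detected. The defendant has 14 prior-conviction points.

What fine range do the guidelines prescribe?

ƒ92,000–ƒ110,000

Base offense level for extortion: 10.
S2 applies (level before this adjustment is 10 < 14, so +1): 10 + 1 = 11.
S3 applies: 11 − 1 = 10.
S4 does not apply.
S5 applies: 10 + 2 = 12.
S6 applies (level before this adjustment is 12 < 23, so +1): 12 + 1 = 13.
S7 applies: 13 + 3 = 16.
Final offense level: 16.
Level 16 falls in the 16-19 band.
Fine table: Level 16-19 → ƒ92,000–ƒ110,000.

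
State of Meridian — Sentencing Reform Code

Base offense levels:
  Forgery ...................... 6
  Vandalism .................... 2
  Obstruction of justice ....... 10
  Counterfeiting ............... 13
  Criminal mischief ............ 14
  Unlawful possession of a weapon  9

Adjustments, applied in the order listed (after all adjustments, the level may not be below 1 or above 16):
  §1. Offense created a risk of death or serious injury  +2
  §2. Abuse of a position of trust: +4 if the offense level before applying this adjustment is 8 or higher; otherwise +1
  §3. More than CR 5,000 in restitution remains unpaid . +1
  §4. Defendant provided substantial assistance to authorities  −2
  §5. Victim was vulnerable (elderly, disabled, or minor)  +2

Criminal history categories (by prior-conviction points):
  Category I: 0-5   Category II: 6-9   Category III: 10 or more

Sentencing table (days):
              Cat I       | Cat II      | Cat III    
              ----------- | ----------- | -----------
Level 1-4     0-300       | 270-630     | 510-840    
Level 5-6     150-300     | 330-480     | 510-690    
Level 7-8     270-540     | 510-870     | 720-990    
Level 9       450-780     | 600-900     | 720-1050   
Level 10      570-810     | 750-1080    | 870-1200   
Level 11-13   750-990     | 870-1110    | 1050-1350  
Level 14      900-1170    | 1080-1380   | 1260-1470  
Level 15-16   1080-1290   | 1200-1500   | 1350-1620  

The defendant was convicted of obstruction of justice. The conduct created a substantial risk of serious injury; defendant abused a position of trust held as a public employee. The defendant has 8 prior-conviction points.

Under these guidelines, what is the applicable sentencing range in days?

1200-1500 days

Base offense level for obstruction of justice: 10.
§1 applies: 10 + 2 = 12.
§2 applies (level before this adjustment is 12 ≥ 8, so +4): 12 + 4 = 16.
§3 does not apply.
§4 does not apply.
Final offense level: 16.
Criminal history: 8 prior points → Category II (6-9).
Level 16 falls in the 15-16 band.
Grid: Level 15-16 × Category II = 1200-1500 days.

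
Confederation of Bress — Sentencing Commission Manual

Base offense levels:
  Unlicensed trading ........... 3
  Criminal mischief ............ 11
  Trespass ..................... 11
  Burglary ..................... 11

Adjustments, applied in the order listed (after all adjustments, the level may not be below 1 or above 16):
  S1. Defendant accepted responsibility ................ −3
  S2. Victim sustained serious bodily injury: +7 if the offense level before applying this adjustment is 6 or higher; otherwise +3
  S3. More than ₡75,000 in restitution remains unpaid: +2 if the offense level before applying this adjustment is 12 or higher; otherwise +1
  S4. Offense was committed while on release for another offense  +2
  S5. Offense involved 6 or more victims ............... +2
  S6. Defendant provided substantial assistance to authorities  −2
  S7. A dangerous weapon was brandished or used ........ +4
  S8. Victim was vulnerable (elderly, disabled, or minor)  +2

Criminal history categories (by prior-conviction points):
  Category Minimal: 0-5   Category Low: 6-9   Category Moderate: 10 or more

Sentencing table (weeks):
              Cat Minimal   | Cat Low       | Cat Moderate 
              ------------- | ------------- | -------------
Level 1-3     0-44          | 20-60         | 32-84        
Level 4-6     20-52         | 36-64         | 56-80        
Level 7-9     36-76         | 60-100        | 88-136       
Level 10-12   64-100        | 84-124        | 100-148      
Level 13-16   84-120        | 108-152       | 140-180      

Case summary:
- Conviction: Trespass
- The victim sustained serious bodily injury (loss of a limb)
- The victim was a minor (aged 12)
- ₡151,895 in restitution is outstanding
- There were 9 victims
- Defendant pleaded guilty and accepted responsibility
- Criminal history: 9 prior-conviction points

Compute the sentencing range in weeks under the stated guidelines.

108-152 weeks

Base offense level for trespass: 11.
S1 applies: 11 − 3 = 8.
S2 applies (level before this adjustment is 8 ≥ 6, so +7): 8 + 7 = 15.
S3 applies (level before this adjustment is 15 ≥ 12, so +2): 15 + 2 = 17.
S4 does not apply.
S5 applies: 17 + 2 = 19.
S6 does not apply.
S7 does not apply.
S8 applies: 19 + 2 = 21.
Level 21 exceeds the maximum of 16; capped at 16.
Final offense level: 16.
Criminal history: 9 prior points → Category Low (6-9).
Level 16 falls in the 13-16 band.
Grid: Level 13-16 × Category Low = 108-152 weeks.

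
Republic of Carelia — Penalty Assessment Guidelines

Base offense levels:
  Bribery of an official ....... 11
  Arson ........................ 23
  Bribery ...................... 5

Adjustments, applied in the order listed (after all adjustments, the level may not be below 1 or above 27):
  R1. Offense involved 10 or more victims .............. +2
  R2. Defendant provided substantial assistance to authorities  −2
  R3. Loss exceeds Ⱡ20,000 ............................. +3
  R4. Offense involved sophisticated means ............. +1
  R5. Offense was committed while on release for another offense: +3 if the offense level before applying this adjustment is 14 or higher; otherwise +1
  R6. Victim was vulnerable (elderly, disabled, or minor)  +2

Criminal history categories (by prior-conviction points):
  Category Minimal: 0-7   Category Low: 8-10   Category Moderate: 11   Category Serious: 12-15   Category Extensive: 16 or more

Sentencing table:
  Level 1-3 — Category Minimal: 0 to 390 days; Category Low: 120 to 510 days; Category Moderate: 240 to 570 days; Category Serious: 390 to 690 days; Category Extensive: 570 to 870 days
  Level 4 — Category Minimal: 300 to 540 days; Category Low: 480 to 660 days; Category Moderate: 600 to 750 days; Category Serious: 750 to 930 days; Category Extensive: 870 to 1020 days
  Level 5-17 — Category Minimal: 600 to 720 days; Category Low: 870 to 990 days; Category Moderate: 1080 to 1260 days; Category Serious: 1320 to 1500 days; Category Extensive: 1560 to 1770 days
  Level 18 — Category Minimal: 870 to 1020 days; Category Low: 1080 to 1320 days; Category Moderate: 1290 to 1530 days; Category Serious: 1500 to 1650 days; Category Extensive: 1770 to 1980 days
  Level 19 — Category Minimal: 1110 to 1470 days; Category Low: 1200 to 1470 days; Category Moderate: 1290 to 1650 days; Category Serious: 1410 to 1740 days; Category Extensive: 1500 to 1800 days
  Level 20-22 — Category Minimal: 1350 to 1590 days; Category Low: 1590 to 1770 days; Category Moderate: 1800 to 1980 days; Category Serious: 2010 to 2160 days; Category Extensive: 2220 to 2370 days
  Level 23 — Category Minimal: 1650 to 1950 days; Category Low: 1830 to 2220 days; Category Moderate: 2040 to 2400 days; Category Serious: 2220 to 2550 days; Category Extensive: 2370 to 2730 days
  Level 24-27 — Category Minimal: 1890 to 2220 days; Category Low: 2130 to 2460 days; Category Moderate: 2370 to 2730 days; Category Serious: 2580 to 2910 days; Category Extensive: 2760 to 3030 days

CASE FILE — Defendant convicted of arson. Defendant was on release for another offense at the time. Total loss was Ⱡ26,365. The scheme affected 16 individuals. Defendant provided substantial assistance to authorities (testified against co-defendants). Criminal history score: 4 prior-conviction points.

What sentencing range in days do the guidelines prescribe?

1890-2220 days

Base offense level for arson: 23.
R1 applies: 23 + 2 = 25.
R2 applies: 25 − 2 = 23.
R3 applies: 23 + 3 = 26.
R5 applies (level before this adjustment is 26 ≥ 14, so +3): 26 + 3 = 29.
Level 29 exceeds the maximum of 27; capped at 27.
Final offense level: 27.
Criminal history: 4 prior points → Category Minimal (0-7).
Level 27 falls in the 24-27 band.
Grid: Level 24-27 × Category Minimal = 1890-2220 days.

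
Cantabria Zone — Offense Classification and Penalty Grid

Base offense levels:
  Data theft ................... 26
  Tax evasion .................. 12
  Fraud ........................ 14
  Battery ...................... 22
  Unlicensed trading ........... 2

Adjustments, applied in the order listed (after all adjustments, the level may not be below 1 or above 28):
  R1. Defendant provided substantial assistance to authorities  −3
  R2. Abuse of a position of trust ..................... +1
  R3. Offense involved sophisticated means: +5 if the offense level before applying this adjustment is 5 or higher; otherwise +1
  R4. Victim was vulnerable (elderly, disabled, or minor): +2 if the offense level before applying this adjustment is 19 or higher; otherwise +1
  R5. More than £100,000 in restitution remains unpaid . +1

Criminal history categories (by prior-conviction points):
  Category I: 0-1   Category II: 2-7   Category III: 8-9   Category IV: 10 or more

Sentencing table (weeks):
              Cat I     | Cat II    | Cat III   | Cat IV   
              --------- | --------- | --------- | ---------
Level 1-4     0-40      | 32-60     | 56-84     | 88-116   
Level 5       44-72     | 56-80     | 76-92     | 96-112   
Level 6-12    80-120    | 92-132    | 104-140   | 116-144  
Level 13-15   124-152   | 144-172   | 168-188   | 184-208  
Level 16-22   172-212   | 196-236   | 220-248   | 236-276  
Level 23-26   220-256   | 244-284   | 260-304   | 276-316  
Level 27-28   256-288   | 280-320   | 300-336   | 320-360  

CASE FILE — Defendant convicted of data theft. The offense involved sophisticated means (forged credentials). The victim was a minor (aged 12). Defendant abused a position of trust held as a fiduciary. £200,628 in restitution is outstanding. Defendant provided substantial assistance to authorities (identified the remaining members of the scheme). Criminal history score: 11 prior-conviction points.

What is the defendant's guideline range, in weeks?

Base offense level for data theft: 26.
R1 applies: 26 − 3 = 23.
R2 applies: 23 + 1 = 24.
R3 applies (level before this adjustment is 24 ≥ 5, so +5): 24 + 5 = 29.
R4 applies (level before this adjustment is 29 ≥ 19, so +2): 29 + 2 = 31.
R5 applies: 31 + 1 = 32.
Level 32 exceeds the maximum of 28; capped at 28.
Final offense level: 28.
Criminal history: 11 prior points → Category IV (10+).
Level 28 falls in the 27-28 band.
Grid: Level 27-28 × Category IV = 320-360 weeks.

320-360 weeks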